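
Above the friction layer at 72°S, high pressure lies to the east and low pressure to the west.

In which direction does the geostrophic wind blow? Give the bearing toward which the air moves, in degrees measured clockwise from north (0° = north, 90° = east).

The pressure-gradient force points toward the west (bearing 270°).
Geostrophic balance: in the Southern Hemisphere the Coriolis force deflects motion to the left, so the geostrophic wind blows 90° to the left of the pressure-gradient force (low pressure on the right).
Rotating 270° by 90° counterclockwise gives 180° — the wind blows toward the south.

180°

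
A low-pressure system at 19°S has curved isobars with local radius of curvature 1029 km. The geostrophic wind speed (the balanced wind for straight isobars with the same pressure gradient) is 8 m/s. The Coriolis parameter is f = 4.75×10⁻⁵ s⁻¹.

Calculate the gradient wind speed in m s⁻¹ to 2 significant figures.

Around a low, centrifugal force acts outward with Coriolis, so pressure-gradient force balances both:
(1/ρ)|∂P/∂n| = fV + V²/R  →  V² + fR·V − fR·V_g = 0
With fR = 4.75×10⁻⁵ × 1029×10³ m = 48.9 m/s:
V = [−fR + √((fR)² + 4 fR V_g)]/2 = [−48.9 + √(48.9² + 4×48.9×8)]/2 = 7 m/s
Subgeostrophic (V < V_g = 8 m/s), as expected around a low.

7.0 m s⁻¹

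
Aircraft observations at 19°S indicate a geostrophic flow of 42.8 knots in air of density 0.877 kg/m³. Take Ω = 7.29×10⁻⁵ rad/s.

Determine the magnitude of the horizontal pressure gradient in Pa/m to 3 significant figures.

Coriolis parameter at 19°S:
f = 2Ω sin φ = 2 × 7.29×10⁻⁵ × sin 19° = 4.75×10⁻⁵ s⁻¹
Wind speed in SI: 42.8 knots = 22.0 m/s
Geostrophic balance rearranged: |∂P/∂n| = f ρ V_g
|∂P/∂n| = 4.75×10⁻⁵ × 0.877 × 22.0 = 9.17×10⁻⁴ Pa/m

9.17×10⁻⁴ Pa/m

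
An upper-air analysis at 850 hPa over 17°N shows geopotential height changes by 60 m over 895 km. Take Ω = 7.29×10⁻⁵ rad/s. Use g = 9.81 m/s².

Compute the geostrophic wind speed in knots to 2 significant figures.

Coriolis parameter at 17°N:
f = 2Ω sin φ = 2 × 7.29×10⁻⁵ × sin 17° = 4.26×10⁻⁵ s⁻¹
Height gradient: |∂Z/∂n| = 60 m / 895000 m = 6.70×10⁻⁵
On a pressure surface, geostrophic balance gives V_g = (g/f)|∂Z/∂n|:
V_g = 9.81 × 6.70×10⁻⁵ / 4.26×10⁻⁵ = 15.4 m/s
Converting: 15.4 m/s × 1.944 = 30 knots

30 knots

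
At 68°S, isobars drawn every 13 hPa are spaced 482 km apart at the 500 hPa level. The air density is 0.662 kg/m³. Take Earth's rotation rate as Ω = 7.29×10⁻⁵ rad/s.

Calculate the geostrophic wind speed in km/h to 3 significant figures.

Coriolis parameter at 68°S:
f = 2Ω sin φ = 2 × 7.29×10⁻⁵ × sin 68° = 1.35×10⁻⁴ s⁻¹
Pressure gradient: |∂P/∂n| = 1300 Pa / 482000 m = 2.70×10⁻³ Pa/m
Geostrophic balance (pressure-gradient force = Coriolis force):
V_g = (1/(fρ)) |∂P/∂n| = 2.70×10⁻³ / (1.35×10⁻⁴ × 0.662) = 30.1 m/s
Converting: 30.1 m/s × 3.6 = 108 km/h

108 km/h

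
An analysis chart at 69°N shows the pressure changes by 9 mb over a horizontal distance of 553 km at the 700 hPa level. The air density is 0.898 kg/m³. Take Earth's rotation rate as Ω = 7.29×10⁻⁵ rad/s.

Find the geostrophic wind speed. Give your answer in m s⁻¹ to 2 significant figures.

Coriolis parameter at 69°N:
f = 2Ω sin φ = 2 × 7.29×10⁻⁵ × sin 69° = 1.36×10⁻⁴ s⁻¹
Pressure gradient: |∂P/∂n| = 900 Pa / 553000 m = 1.63×10⁻³ Pa/m
Geostrophic balance (pressure-gradient force = Coriolis force):
V_g = (1/(fρ)) |∂P/∂n| = 1.63×10⁻³ / (1.36×10⁻⁴ × 0.898) = 13.3 m/s

13 m s⁻¹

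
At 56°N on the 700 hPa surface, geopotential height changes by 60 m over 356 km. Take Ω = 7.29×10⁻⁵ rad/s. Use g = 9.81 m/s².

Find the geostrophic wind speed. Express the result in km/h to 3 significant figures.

49.2 km/h

Coriolis parameter at 56°N:
f = 2Ω sin φ = 2 × 7.29×10⁻⁵ × sin 56° = 1.21×10⁻⁴ s⁻¹
Height gradient: |∂Z/∂n| = 60 m / 356000 m = 1.69×10⁻⁴
On a pressure surface, geostrophic balance gives V_g = (g/f)|∂Z/∂n|:
V_g = 9.81 × 1.69×10⁻⁴ / 1.21×10⁻⁴ = 13.7 m/s
Converting: 13.7 m/s × 3.6 = 49.2 km/h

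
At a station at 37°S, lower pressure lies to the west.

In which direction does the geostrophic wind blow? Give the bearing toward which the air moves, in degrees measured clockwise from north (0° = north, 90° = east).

The pressure-gradient force points toward the west (bearing 270°).
Geostrophic balance: in the Southern Hemisphere the Coriolis force deflects motion to the left, so the geostrophic wind blows 90° to the left of the pressure-gradient force (low pressure on the right).
Rotating 270° by 90° counterclockwise gives 180° — the wind blows toward the south.

180°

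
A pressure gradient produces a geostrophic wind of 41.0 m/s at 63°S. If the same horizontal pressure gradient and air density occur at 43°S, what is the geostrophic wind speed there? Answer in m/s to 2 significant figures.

With the same pressure gradient and density, V_g ∝ 1/f ∝ 1/sin φ.
V₂ = V₁ · sin φ₁ / sin φ₂ = 41.0 × sin 63° / sin 43°
V₂ = 41.0 × 0.8910/0.6820 = 54 m/s

54 m/s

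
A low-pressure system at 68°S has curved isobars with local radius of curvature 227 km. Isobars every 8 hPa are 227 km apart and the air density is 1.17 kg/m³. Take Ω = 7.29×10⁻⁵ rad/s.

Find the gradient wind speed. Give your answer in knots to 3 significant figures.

Coriolis parameter at 68°S:
f = 2Ω sin φ = 2 × 7.29×10⁻⁵ × sin 68° = 1.35×10⁻⁴ s⁻¹
Pressure gradient: |∂P/∂n| = 800 Pa / 227000 m = 3.52×10⁻³ Pa/m
Geostrophic speed: V_g = |∂P/∂n|/(fρ) = 3.52×10⁻³/(1.35×10⁻⁴ × 1.17) = 22.3 m/s
Around a low, centrifugal force acts outward with Coriolis, so pressure-gradient force balances both:
(1/ρ)|∂P/∂n| = fV + V²/R  →  V² + fR·V − fR·V_g = 0
With fR = 1.35×10⁻⁴ × 227×10³ m = 30.7 m/s:
V = [−fR + √((fR)² + 4 fR V_g)]/2 = [−30.7 + √(30.7² + 4×30.7×22.3)]/2 = 15 m/s
Subgeostrophic (V < V_g = 22.3 m/s), as expected around a low.
Converting: 15 m/s × 1.944 = 29.1 knots

29.1 knots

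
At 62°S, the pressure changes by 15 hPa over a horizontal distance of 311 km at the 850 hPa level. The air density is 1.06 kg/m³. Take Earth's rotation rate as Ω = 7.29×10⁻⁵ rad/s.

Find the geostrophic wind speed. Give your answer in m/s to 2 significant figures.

Coriolis parameter at 62°S:
f = 2Ω sin φ = 2 × 7.29×10⁻⁵ × sin 62° = 1.29×10⁻⁴ s⁻¹
Pressure gradient: |∂P/∂n| = 1500 Pa / 311000 m = 4.82×10⁻³ Pa/m
Geostrophic balance (pressure-gradient force = Coriolis force):
V_g = (1/(fρ)) |∂P/∂n| = 4.82×10⁻³ / (1.29×10⁻⁴ × 1.06) = 35.3 m/s

35 m/s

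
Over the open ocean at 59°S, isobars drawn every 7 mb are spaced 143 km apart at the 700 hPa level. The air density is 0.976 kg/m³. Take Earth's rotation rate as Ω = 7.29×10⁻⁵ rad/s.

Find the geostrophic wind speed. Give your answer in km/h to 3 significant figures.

Coriolis parameter at 59°S:
f = 2Ω sin φ = 2 × 7.29×10⁻⁵ × sin 59° = 1.25×10⁻⁴ s⁻¹
Pressure gradient: |∂P/∂n| = 700 Pa / 143000 m = 4.90×10⁻³ Pa/m
Geostrophic balance (pressure-gradient force = Coriolis force):
V_g = (1/(fρ)) |∂P/∂n| = 4.90×10⁻³ / (1.25×10⁻⁴ × 0.976) = 40.1 m/s
Converting: 40.1 m/s × 3.6 = 144 km/h

144 km/h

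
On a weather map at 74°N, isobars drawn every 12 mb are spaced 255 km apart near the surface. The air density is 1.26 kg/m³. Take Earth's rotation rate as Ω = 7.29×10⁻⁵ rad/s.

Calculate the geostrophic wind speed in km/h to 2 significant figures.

96 km/h

Coriolis parameter at 74°N:
f = 2Ω sin φ = 2 × 7.29×10⁻⁵ × sin 74° = 1.40×10⁻⁴ s⁻¹
Pressure gradient: |∂P/∂n| = 1200 Pa / 255000 m = 4.71×10⁻³ Pa/m
Geostrophic balance (pressure-gradient force = Coriolis force):
V_g = (1/(fρ)) |∂P/∂n| = 4.71×10⁻³ / (1.40×10⁻⁴ × 1.26) = 26.6 m/s
Converting: 26.6 m/s × 3.6 = 96 km/h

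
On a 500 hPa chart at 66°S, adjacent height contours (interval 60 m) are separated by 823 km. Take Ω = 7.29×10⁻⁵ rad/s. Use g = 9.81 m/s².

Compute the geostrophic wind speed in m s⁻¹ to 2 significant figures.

5.4 m s⁻¹

Coriolis parameter at 66°S:
f = 2Ω sin φ = 2 × 7.29×10⁻⁵ × sin 66° = 1.33×10⁻⁴ s⁻¹
Height gradient: |∂Z/∂n| = 60 m / 823000 m = 7.29×10⁻⁵
On a pressure surface, geostrophic balance gives V_g = (g/f)|∂Z/∂n|:
V_g = 9.81 × 7.29×10⁻⁵ / 1.33×10⁻⁴ = 5.37 m/s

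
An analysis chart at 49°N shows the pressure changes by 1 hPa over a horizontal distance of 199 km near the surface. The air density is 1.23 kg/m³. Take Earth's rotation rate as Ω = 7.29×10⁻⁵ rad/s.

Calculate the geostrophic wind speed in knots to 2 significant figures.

7.2 knots

Coriolis parameter at 49°N:
f = 2Ω sin φ = 2 × 7.29×10⁻⁵ × sin 49° = 1.10×10⁻⁴ s⁻¹
Pressure gradient: |∂P/∂n| = 100 Pa / 199000 m = 5.03×10⁻⁴ Pa/m
Geostrophic balance (pressure-gradient force = Coriolis force):
V_g = (1/(fρ)) |∂P/∂n| = 5.03×10⁻⁴ / (1.10×10⁻⁴ × 1.23) = 3.71 m/s
Converting: 3.71 m/s × 1.944 = 7.2 knots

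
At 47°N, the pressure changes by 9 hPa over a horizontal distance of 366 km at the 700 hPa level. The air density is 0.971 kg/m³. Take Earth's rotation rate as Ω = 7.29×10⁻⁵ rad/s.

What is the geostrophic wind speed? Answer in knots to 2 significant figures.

Coriolis parameter at 47°N:
f = 2Ω sin φ = 2 × 7.29×10⁻⁵ × sin 47° = 1.07×10⁻⁴ s⁻¹
Pressure gradient: |∂P/∂n| = 900 Pa / 366000 m = 2.46×10⁻³ Pa/m
Geostrophic balance (pressure-gradient force = Coriolis force):
V_g = (1/(fρ)) |∂P/∂n| = 2.46×10⁻³ / (1.07×10⁻⁴ × 0.971) = 23.7 m/s
Converting: 23.7 m/s × 1.944 = 46 knots

46 knots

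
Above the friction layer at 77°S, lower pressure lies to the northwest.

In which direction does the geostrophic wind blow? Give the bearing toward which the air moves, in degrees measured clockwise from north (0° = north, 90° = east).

225°

The pressure-gradient force points toward the northwest (bearing 315°).
Geostrophic balance: in the Southern Hemisphere the Coriolis force deflects motion to the left, so the geostrophic wind blows 90° to the left of the pressure-gradient force (low pressure on the right).
Rotating 315° by 90° counterclockwise gives 225° — the wind blows toward the southwest.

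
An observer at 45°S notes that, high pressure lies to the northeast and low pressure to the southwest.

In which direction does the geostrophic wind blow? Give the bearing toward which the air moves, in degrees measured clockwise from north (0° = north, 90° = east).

135°

The pressure-gradient force points toward the southwest (bearing 225°).
Geostrophic balance: in the Southern Hemisphere the Coriolis force deflects motion to the left, so the geostrophic wind blows 90° to the left of the pressure-gradient force (low pressure on the right).
Rotating 225° by 90° counterclockwise gives 135° — the wind blows toward the southeast.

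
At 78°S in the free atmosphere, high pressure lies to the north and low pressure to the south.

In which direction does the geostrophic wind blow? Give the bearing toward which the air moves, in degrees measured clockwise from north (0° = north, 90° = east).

The pressure-gradient force points toward the south (bearing 180°).
Geostrophic balance: in the Southern Hemisphere the Coriolis force deflects motion to the left, so the geostrophic wind blows 90° to the left of the pressure-gradient force (low pressure on the right).
Rotating 180° by 90° counterclockwise gives 090° — the wind blows toward the east.

090°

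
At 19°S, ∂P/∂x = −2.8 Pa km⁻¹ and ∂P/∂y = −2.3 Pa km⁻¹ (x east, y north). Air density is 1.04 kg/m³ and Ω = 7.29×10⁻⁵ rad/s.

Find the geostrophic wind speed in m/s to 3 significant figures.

Coriolis parameter at 19°S:
f = 2Ω sin φ = 2 × 7.29×10⁻⁵ × sin 19° = 4.75×10⁻⁵ s⁻¹
In the Southern Hemisphere f is negative: f = −4.75×10⁻⁵ s⁻¹.
Component geostrophic relations (x east, y north):
u_g = −(1/(fρ)) ∂P/∂y,  v_g = (1/(fρ)) ∂P/∂x
u_g = −(−2.3×10⁻³)/(−4.75×10⁻⁵ × 1.04) = −46.6 m/s;  v_g = (−2.8×10⁻³)/(−4.75×10⁻⁵ × 1.04) = 56.7 m/s
|V_g| = √(u_g² + v_g²) = 73.4 m/s

73.4 m/s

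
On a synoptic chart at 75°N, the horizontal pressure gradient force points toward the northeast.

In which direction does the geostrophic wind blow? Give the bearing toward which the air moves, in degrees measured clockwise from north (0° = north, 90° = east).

135°

The pressure-gradient force points toward the northeast (bearing 045°).
Geostrophic balance: in the Northern Hemisphere the Coriolis force deflects motion to the right, so the geostrophic wind blows 90° to the right of the pressure-gradient force (low pressure on the left).
Rotating 045° by 90° clockwise gives 135° — the wind blows toward the southeast.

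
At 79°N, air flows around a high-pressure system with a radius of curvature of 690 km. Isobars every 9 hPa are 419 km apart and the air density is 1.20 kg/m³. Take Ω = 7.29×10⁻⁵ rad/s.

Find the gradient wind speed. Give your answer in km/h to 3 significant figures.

52.9 km/h

Coriolis parameter at 79°N:
f = 2Ω sin φ = 2 × 7.29×10⁻⁵ × sin 79° = 1.43×10⁻⁴ s⁻¹
Pressure gradient: |∂P/∂n| = 900 Pa / 419000 m = 2.15×10⁻³ Pa/m
Geostrophic speed: V_g = |∂P/∂n|/(fρ) = 2.15×10⁻³/(1.43×10⁻⁴ × 1.20) = 12.5 m/s
Around a high, pressure-gradient force acts outward with centrifugal, so Coriolis balances both:
fV = (1/ρ)|∂P/∂n| + V²/R  →  V² − fR·V + fR·V_g = 0
With fR = 1.43×10⁻⁴ × 690×10³ m = 98.8 m/s:
V = [fR − √((fR)² − 4 fR V_g)]/2 = [98.8 − √(98.8² − 4×98.8×12.5)]/2 = 14.7 m/s
Supergeostrophic (V > V_g = 12.5 m/s), as expected around a high.
Converting: 14.7 m/s × 3.6 = 52.9 km/h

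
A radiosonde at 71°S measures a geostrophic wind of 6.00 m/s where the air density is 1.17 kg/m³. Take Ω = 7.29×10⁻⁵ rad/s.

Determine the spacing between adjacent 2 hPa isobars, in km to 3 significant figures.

Coriolis parameter at 71°S:
f = 2Ω sin φ = 2 × 7.29×10⁻⁵ × sin 71° = 1.38×10⁻⁴ s⁻¹
Geostrophic balance rearranged: |∂P/∂n| = f ρ V_g
|∂P/∂n| = 1.38×10⁻⁴ × 1.17 × 6.00 = 9.68×10⁻⁴ Pa/m
Isobar spacing: Δn = ΔP/|∂P/∂n| = 200 Pa / 9.68×10⁻⁴ Pa/m = 206664 m ≈ 207 km

207 km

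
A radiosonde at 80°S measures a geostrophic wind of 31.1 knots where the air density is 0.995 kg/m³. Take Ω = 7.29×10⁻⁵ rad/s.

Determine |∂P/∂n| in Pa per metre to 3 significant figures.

Coriolis parameter at 80°S:
f = 2Ω sin φ = 2 × 7.29×10⁻⁵ × sin 80° = 1.44×10⁻⁴ s⁻¹
Wind speed in SI: 31.1 knots = 16.0 m/s
Geostrophic balance rearranged: |∂P/∂n| = f ρ V_g
|∂P/∂n| = 1.44×10⁻⁴ × 0.995 × 16.0 = 2.29×10⁻³ Pa/m

2.29×10⁻³ Pa/m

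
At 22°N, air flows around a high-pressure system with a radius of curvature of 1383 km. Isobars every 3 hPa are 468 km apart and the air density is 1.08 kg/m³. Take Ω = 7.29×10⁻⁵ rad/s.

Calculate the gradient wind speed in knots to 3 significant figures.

25.6 knots

Coriolis parameter at 22°N:
f = 2Ω sin φ = 2 × 7.29×10⁻⁵ × sin 22° = 5.46×10⁻⁵ s⁻¹
Pressure gradient: |∂P/∂n| = 300 Pa / 468000 m = 6.41×10⁻⁴ Pa/m
Geostrophic speed: V_g = |∂P/∂n|/(fρ) = 6.41×10⁻⁴/(5.46×10⁻⁵ × 1.08) = 10.9 m/s
Around a high, pressure-gradient force acts outward with centrifugal, so Coriolis balances both:
fV = (1/ρ)|∂P/∂n| + V²/R  →  V² − fR·V + fR·V_g = 0
With fR = 5.46×10⁻⁵ × 1383×10³ m = 75.5 m/s:
V = [fR − √((fR)² − 4 fR V_g)]/2 = [75.5 − √(75.5² − 4×75.5×10.9)]/2 = 13.2 m/s
Supergeostrophic (V > V_g = 10.9 m/s), as expected around a high.
Converting: 13.2 m/s × 1.944 = 25.6 knots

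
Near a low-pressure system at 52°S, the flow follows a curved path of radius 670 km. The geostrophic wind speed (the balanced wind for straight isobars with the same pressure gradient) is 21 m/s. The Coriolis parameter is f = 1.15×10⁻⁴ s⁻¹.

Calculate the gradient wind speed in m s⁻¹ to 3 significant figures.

17.2 m s⁻¹

Around a low, centrifugal force acts outward with Coriolis, so pressure-gradient force balances both:
(1/ρ)|∂P/∂n| = fV + V²/R  →  V² + fR·V − fR·V_g = 0
With fR = 1.15×10⁻⁴ × 670×10³ m = 77.0 m/s:
V = [−fR + √((fR)² + 4 fR V_g)]/2 = [−77.0 + √(77.0² + 4×77.0×21)]/2 = 17.2 m/s
Subgeostrophic (V < V_g = 21 m/s), as expected around a low.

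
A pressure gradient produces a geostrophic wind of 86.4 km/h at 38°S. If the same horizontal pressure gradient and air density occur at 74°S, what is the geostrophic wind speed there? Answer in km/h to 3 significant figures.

55.3 km/h

With the same pressure gradient and density, V_g ∝ 1/f ∝ 1/sin φ.
V₂ = V₁ · sin φ₁ / sin φ₂ = 86.4 × sin 38° / sin 74°
V₂ = 86.4 × 0.6157/0.9613 = 55.3 km/h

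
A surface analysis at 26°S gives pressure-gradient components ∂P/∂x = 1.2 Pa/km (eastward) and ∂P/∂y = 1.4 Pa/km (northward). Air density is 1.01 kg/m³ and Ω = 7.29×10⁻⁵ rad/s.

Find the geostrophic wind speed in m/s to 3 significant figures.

Coriolis parameter at 26°S:
f = 2Ω sin φ = 2 × 7.29×10⁻⁵ × sin 26° = 6.39×10⁻⁵ s⁻¹
In the Southern Hemisphere f is negative: f = −6.39×10⁻⁵ s⁻¹.
Component geostrophic relations (x east, y north):
u_g = −(1/(fρ)) ∂P/∂y,  v_g = (1/(fρ)) ∂P/∂x
u_g = −(1.4×10⁻³)/(−6.39×10⁻⁵ × 1.01) = 21.7 m/s;  v_g = (1.2×10⁻³)/(−6.39×10⁻⁵ × 1.01) = −18.6 m/s
|V_g| = √(u_g² + v_g²) = 28.6 m/s

28.6 m/s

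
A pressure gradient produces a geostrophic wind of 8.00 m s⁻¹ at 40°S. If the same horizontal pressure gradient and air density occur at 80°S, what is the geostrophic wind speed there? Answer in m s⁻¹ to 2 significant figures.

With the same pressure gradient and density, V_g ∝ 1/f ∝ 1/sin φ.
V₂ = V₁ · sin φ₁ / sin φ₂ = 8.00 × sin 40° / sin 80°
V₂ = 8.00 × 0.6428/0.9848 = 5.2 m s⁻¹

5.2 m s⁻¹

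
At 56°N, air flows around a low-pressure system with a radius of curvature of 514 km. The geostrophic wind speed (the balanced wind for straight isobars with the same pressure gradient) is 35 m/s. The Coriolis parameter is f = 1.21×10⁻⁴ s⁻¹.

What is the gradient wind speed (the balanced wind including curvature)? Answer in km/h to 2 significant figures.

Around a low, centrifugal force acts outward with Coriolis, so pressure-gradient force balances both:
(1/ρ)|∂P/∂n| = fV + V²/R  →  V² + fR·V − fR·V_g = 0
With fR = 1.21×10⁻⁴ × 514×10³ m = 62.2 m/s:
V = [−fR + √((fR)² + 4 fR V_g)]/2 = [−62.2 + √(62.2² + 4×62.2×35)]/2 = 25 m/s
Subgeostrophic (V < V_g = 35 m/s), as expected around a low.
Converting: 25 m/s × 3.6 = 90 km/h

90 km/h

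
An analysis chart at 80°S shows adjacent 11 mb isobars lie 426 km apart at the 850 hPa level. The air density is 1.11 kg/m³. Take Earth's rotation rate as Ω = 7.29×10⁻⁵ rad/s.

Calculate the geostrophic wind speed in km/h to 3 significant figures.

58.3 km/h

Coriolis parameter at 80°S:
f = 2Ω sin φ = 2 × 7.29×10⁻⁵ × sin 80° = 1.44×10⁻⁴ s⁻¹
Pressure gradient: |∂P/∂n| = 1100 Pa / 426000 m = 2.58×10⁻³ Pa/m
Geostrophic balance (pressure-gradient force = Coriolis force):
V_g = (1/(fρ)) |∂P/∂n| = 2.58×10⁻³ / (1.44×10⁻⁴ × 1.11) = 16.2 m/s
Converting: 16.2 m/s × 3.6 = 58.3 km/h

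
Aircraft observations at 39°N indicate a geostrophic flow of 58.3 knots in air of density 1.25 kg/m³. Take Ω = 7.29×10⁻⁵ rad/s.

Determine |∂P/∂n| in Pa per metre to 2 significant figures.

Coriolis parameter at 39°N:
f = 2Ω sin φ = 2 × 7.29×10⁻⁵ × sin 39° = 9.18×10⁻⁵ s⁻¹
Wind speed in SI: 58.3 knots = 30.0 m/s
Geostrophic balance rearranged: |∂P/∂n| = f ρ V_g
|∂P/∂n| = 9.18×10⁻⁵ × 1.25 × 30.0 = 3.44×10⁻³ Pa/m

3.4×10⁻³ Pa/m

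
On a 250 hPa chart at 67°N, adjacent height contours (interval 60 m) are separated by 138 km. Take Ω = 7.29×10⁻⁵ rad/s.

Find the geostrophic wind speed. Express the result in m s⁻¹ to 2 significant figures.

Coriolis parameter at 67°N:
f = 2Ω sin φ = 2 × 7.29×10⁻⁵ × sin 67° = 1.34×10⁻⁴ s⁻¹
Height gradient: |∂Z/∂n| = 60 m / 138000 m = 4.35×10⁻⁴
On a pressure surface, geostrophic balance gives V_g = (g/f)|∂Z/∂n|:
V_g = 9.81 × 4.35×10⁻⁴ / 1.34×10⁻⁴ = 31.8 m/s

32 m s⁻¹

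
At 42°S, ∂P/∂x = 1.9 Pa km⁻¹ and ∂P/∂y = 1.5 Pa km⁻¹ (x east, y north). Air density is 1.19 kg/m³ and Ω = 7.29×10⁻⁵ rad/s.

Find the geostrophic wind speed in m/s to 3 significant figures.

Coriolis parameter at 42°S:
f = 2Ω sin φ = 2 × 7.29×10⁻⁵ × sin 42° = 9.76×10⁻⁵ s⁻¹
In the Southern Hemisphere f is negative: f = −9.76×10⁻⁵ s⁻¹.
Component geostrophic relations (x east, y north):
u_g = −(1/(fρ)) ∂P/∂y,  v_g = (1/(fρ)) ∂P/∂x
u_g = −(1.5×10⁻³)/(−9.76×10⁻⁵ × 1.19) = 12.9 m/s;  v_g = (1.9×10⁻³)/(−9.76×10⁻⁵ × 1.19) = −16.4 m/s
|V_g| = √(u_g² + v_g²) = 20.9 m/s

20.9 m/s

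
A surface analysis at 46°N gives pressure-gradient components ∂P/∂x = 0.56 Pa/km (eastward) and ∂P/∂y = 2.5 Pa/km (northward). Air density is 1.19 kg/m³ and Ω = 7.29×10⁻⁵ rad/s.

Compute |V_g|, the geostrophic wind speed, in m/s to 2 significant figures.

Coriolis parameter at 46°N:
f = 2Ω sin φ = 2 × 7.29×10⁻⁵ × sin 46° = 1.05×10⁻⁴ s⁻¹
Component geostrophic relations (x east, y north):
u_g = −(1/(fρ)) ∂P/∂y,  v_g = (1/(fρ)) ∂P/∂x
u_g = −(2.5×10⁻³)/(1.05×10⁻⁴ × 1.19) = −20.0 m/s;  v_g = (0.56×10⁻³)/(1.05×10⁻⁴ × 1.19) = 4.49 m/s
|V_g| = √(u_g² + v_g²) = 20.5 m/s

21 m/s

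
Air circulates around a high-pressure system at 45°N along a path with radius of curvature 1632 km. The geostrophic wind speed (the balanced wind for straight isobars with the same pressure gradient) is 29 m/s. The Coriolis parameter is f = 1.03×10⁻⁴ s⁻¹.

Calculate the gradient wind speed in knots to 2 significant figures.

Around a high, pressure-gradient force acts outward with centrifugal, so Coriolis balances both:
fV = (1/ρ)|∂P/∂n| + V²/R  →  V² − fR·V + fR·V_g = 0
With fR = 1.03×10⁻⁴ × 1632×10³ m = 168 m/s:
V = [fR − √((fR)² − 4 fR V_g)]/2 = [168 − √(168² − 4×168×29)]/2 = 37.3 m/s
Supergeostrophic (V > V_g = 29 m/s), as expected around a high.
Converting: 37.3 m/s × 1.944 = 72 knots

72 knots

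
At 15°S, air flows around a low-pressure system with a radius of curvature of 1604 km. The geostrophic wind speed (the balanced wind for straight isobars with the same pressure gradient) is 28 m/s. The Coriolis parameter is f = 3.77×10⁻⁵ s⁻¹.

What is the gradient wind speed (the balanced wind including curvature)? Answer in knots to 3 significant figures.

Around a low, centrifugal force acts outward with Coriolis, so pressure-gradient force balances both:
(1/ρ)|∂P/∂n| = fV + V²/R  →  V² + fR·V − fR·V_g = 0
With fR = 3.77×10⁻⁵ × 1604×10³ m = 60.5 m/s:
V = [−fR + √((fR)² + 4 fR V_g)]/2 = [−60.5 + √(60.5² + 4×60.5×28)]/2 = 20.8 m/s
Subgeostrophic (V < V_g = 28 m/s), as expected around a low.
Converting: 20.8 m/s × 1.944 = 40.5 knots

40.5 knots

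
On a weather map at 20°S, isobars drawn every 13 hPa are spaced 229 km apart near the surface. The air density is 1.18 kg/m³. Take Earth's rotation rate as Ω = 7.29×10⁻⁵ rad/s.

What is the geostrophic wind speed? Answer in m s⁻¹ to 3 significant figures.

Coriolis parameter at 20°S:
f = 2Ω sin φ = 2 × 7.29×10⁻⁵ × sin 20° = 4.99×10⁻⁵ s⁻¹
Pressure gradient: |∂P/∂n| = 1300 Pa / 229000 m = 5.68×10⁻³ Pa/m
Geostrophic balance (pressure-gradient force = Coriolis force):
V_g = (1/(fρ)) |∂P/∂n| = 5.68×10⁻³ / (4.99×10⁻⁵ × 1.18) = 96.5 m/s

96.5 m s⁻¹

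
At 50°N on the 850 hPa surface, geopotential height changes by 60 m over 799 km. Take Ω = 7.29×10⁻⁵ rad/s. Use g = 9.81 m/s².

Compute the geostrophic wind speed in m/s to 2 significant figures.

Coriolis parameter at 50°N:
f = 2Ω sin φ = 2 × 7.29×10⁻⁵ × sin 50° = 1.12×10⁻⁴ s⁻¹
Height gradient: |∂Z/∂n| = 60 m / 799000 m = 7.51×10⁻⁵
On a pressure surface, geostrophic balance gives V_g = (g/f)|∂Z/∂n|:
V_g = 9.81 × 7.51×10⁻⁵ / 1.12×10⁻⁴ = 6.60 m/s

6.6 m/s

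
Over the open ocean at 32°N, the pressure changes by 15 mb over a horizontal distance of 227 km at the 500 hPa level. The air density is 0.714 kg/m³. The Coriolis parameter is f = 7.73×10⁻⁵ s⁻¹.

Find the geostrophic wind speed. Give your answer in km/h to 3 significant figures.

431 km/h

Pressure gradient: |∂P/∂n| = 1500 Pa / 227000 m = 6.61×10⁻³ Pa/m
Geostrophic balance (pressure-gradient force = Coriolis force):
V_g = (1/(fρ)) |∂P/∂n| = 6.61×10⁻³ / (7.73×10⁻⁵ × 0.714) = 120 m/s
Converting: 120 m/s × 3.6 = 431 km/h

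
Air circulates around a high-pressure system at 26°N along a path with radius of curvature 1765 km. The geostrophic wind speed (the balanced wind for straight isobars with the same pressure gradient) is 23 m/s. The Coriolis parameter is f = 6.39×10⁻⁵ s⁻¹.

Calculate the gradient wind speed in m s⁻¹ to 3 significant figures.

Around a high, pressure-gradient force acts outward with centrifugal, so Coriolis balances both:
fV = (1/ρ)|∂P/∂n| + V²/R  →  V² − fR·V + fR·V_g = 0
With fR = 6.39×10⁻⁵ × 1765×10³ m = 113 m/s:
V = [fR − √((fR)² − 4 fR V_g)]/2 = [113 − √(113² − 4×113×23)]/2 = 32.2 m/s
Supergeostrophic (V > V_g = 23 m/s), as expected around a high.

32.2 m s⁻¹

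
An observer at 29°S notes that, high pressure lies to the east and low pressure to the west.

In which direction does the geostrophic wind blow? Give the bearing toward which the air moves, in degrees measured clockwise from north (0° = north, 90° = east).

The pressure-gradient force points toward the west (bearing 270°).
Geostrophic balance: in the Southern Hemisphere the Coriolis force deflects motion to the left, so the geostrophic wind blows 90° to the left of the pressure-gradient force (low pressure on the right).
Rotating 270° by 90° counterclockwise gives 180° — the wind blows toward the south.

180°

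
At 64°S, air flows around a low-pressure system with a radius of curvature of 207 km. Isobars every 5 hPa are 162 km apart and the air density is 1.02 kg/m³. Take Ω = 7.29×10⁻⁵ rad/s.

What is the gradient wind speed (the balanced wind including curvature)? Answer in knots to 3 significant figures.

29.0 knots

Coriolis parameter at 64°S:
f = 2Ω sin φ = 2 × 7.29×10⁻⁵ × sin 64° = 1.31×10⁻⁴ s⁻¹
Pressure gradient: |∂P/∂n| = 500 Pa / 162000 m = 3.09×10⁻³ Pa/m
Geostrophic speed: V_g = |∂P/∂n|/(fρ) = 3.09×10⁻³/(1.31×10⁻⁴ × 1.02) = 23.1 m/s
Around a low, centrifugal force acts outward with Coriolis, so pressure-gradient force balances both:
(1/ρ)|∂P/∂n| = fV + V²/R  →  V² + fR·V − fR·V_g = 0
With fR = 1.31×10⁻⁴ × 207×10³ m = 27.1 m/s:
V = [−fR + √((fR)² + 4 fR V_g)]/2 = [−27.1 + √(27.1² + 4×27.1×23.1)]/2 = 14.9 m/s
Subgeostrophic (V < V_g = 23.1 m/s), as expected around a low.
Converting: 14.9 m/s × 1.944 = 29.0 knots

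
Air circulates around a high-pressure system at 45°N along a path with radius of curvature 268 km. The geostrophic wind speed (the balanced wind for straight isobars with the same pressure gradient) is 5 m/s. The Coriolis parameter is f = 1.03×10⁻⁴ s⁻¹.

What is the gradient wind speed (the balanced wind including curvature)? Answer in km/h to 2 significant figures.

24 km/h

Around a high, pressure-gradient force acts outward with centrifugal, so Coriolis balances both:
fV = (1/ρ)|∂P/∂n| + V²/R  →  V² − fR·V + fR·V_g = 0
With fR = 1.03×10⁻⁴ × 268×10³ m = 27.6 m/s:
V = [fR − √((fR)² − 4 fR V_g)]/2 = [27.6 − √(27.6² − 4×27.6×5)]/2 = 6.56 m/s
Supergeostrophic (V > V_g = 5 m/s), as expected around a high.
Converting: 6.56 m/s × 3.6 = 24 km/h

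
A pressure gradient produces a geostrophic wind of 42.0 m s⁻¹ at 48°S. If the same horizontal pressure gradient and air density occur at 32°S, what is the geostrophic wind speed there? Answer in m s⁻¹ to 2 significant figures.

With the same pressure gradient and density, V_g ∝ 1/f ∝ 1/sin φ.
V₂ = V₁ · sin φ₁ / sin φ₂ = 42.0 × sin 48° / sin 32°
V₂ = 42.0 × 0.7431/0.5299 = 59 m s⁻¹

59 m s⁻¹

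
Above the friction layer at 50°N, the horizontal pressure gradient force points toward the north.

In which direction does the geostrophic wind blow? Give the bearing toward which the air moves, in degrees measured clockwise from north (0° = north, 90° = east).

090°

The pressure-gradient force points toward the north (bearing 000°).
Geostrophic balance: in the Northern Hemisphere the Coriolis force deflects motion to the right, so the geostrophic wind blows 90° to the right of the pressure-gradient force (low pressure on the left).
Rotating 000° by 90° clockwise gives 090° — the wind blows toward the east.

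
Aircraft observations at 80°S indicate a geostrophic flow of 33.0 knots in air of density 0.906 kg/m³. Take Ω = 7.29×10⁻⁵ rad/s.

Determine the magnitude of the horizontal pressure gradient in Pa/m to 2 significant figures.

Coriolis parameter at 80°S:
f = 2Ω sin φ = 2 × 7.29×10⁻⁵ × sin 80° = 1.44×10⁻⁴ s⁻¹
Wind speed in SI: 33.0 knots = 17.0 m/s
Geostrophic balance rearranged: |∂P/∂n| = f ρ V_g
|∂P/∂n| = 1.44×10⁻⁴ × 0.906 × 17.0 = 2.21×10⁻³ Pa/m

2.2×10⁻³ Pa/m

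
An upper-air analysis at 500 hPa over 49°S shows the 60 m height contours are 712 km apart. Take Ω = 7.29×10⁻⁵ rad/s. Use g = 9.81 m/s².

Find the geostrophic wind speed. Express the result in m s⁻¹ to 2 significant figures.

7.5 m s⁻¹

Coriolis parameter at 49°S:
f = 2Ω sin φ = 2 × 7.29×10⁻⁵ × sin 49° = 1.10×10⁻⁴ s⁻¹
Height gradient: |∂Z/∂n| = 60 m / 712000 m = 8.43×10⁻⁵
On a pressure surface, geostrophic balance gives V_g = (g/f)|∂Z/∂n|:
V_g = 9.81 × 8.43×10⁻⁵ / 1.10×10⁻⁴ = 7.51 m/s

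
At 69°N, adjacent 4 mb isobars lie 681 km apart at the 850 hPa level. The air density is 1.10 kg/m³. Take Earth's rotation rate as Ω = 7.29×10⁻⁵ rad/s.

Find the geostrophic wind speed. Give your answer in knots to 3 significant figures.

Coriolis parameter at 69°N:
f = 2Ω sin φ = 2 × 7.29×10⁻⁵ × sin 69° = 1.36×10⁻⁴ s⁻¹
Pressure gradient: |∂P/∂n| = 400 Pa / 681000 m = 5.87×10⁻⁴ Pa/m
Geostrophic balance (pressure-gradient force = Coriolis force):
V_g = (1/(fρ)) |∂P/∂n| = 5.87×10⁻⁴ / (1.36×10⁻⁴ × 1.10) = 3.92 m/s
Converting: 3.92 m/s × 1.944 = 7.63 knots

7.63 knots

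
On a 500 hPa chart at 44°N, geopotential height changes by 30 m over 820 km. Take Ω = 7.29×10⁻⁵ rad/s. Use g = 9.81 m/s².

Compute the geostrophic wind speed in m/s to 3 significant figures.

Coriolis parameter at 44°N:
f = 2Ω sin φ = 2 × 7.29×10⁻⁵ × sin 44° = 1.01×10⁻⁴ s⁻¹
Height gradient: |∂Z/∂n| = 30 m / 820000 m = 3.66×10⁻⁵
On a pressure surface, geostrophic balance gives V_g = (g/f)|∂Z/∂n|:
V_g = 9.81 × 3.66×10⁻⁵ / 1.01×10⁻⁴ = 3.54 m/s

3.54 m/s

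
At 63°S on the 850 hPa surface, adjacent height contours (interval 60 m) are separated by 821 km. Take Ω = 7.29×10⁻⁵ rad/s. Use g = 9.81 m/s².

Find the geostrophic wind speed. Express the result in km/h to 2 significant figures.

Coriolis parameter at 63°S:
f = 2Ω sin φ = 2 × 7.29×10⁻⁵ × sin 63° = 1.30×10⁻⁴ s⁻¹
Height gradient: |∂Z/∂n| = 60 m / 821000 m = 7.31×10⁻⁵
On a pressure surface, geostrophic balance gives V_g = (g/f)|∂Z/∂n|:
V_g = 9.81 × 7.31×10⁻⁵ / 1.30×10⁻⁴ = 5.52 m/s
Converting: 5.52 m/s × 3.6 = 20 km/h

20 km/h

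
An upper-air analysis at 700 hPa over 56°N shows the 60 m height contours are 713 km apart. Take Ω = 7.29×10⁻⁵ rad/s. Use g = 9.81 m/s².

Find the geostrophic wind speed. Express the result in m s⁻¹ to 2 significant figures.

6.8 m s⁻¹

Coriolis parameter at 56°N:
f = 2Ω sin φ = 2 × 7.29×10⁻⁵ × sin 56° = 1.21×10⁻⁴ s⁻¹
Height gradient: |∂Z/∂n| = 60 m / 713000 m = 8.42×10⁻⁵
On a pressure surface, geostrophic balance gives V_g = (g/f)|∂Z/∂n|:
V_g = 9.81 × 8.42×10⁻⁵ / 1.21×10⁻⁴ = 6.83 m/s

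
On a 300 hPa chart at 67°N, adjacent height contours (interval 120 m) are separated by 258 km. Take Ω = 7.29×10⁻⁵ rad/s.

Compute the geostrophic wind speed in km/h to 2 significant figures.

120 km/h

Coriolis parameter at 67°N:
f = 2Ω sin φ = 2 × 7.29×10⁻⁵ × sin 67° = 1.34×10⁻⁴ s⁻¹
Height gradient: |∂Z/∂n| = 120 m / 258000 m = 4.65×10⁻⁴
On a pressure surface, geostrophic balance gives V_g = (g/f)|∂Z/∂n|:
V_g = 9.81 × 4.65×10⁻⁴ / 1.34×10⁻⁴ = 34.0 m/s
Converting: 34.0 m/s × 3.6 = 120 km/h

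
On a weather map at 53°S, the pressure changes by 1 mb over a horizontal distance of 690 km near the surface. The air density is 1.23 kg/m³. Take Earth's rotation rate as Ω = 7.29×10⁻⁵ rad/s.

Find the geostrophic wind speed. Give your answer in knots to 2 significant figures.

Coriolis parameter at 53°S:
f = 2Ω sin φ = 2 × 7.29×10⁻⁵ × sin 53° = 1.16×10⁻⁴ s⁻¹
Pressure gradient: |∂P/∂n| = 100 Pa / 690000 m = 1.45×10⁻⁴ Pa/m
Geostrophic balance (pressure-gradient force = Coriolis force):
V_g = (1/(fρ)) |∂P/∂n| = 1.45×10⁻⁴ / (1.16×10⁻⁴ × 1.23) = 1.01 m/s
Converting: 1.01 m/s × 1.944 = 2.0 knots

2.0 knots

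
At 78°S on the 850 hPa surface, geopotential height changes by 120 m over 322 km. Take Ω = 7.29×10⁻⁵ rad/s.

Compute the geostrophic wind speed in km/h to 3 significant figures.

Coriolis parameter at 78°S:
f = 2Ω sin φ = 2 × 7.29×10⁻⁵ × sin 78° = 1.43×10⁻⁴ s⁻¹
Height gradient: |∂Z/∂n| = 120 m / 322000 m = 3.73×10⁻⁴
On a pressure surface, geostrophic balance gives V_g = (g/f)|∂Z/∂n|:
V_g = 9.81 × 3.73×10⁻⁴ / 1.43×10⁻⁴ = 25.6 m/s
Converting: 25.6 m/s × 3.6 = 92.3 km/h

92.3 km/h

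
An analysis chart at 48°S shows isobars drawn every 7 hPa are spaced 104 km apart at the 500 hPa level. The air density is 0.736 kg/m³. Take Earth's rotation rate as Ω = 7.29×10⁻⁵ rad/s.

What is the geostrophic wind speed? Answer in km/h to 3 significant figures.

Coriolis parameter at 48°S:
f = 2Ω sin φ = 2 × 7.29×10⁻⁵ × sin 48° = 1.08×10⁻⁴ s⁻¹
Pressure gradient: |∂P/∂n| = 700 Pa / 104000 m = 6.73×10⁻³ Pa/m
Geostrophic balance (pressure-gradient force = Coriolis force):
V_g = (1/(fρ)) |∂P/∂n| = 6.73×10⁻³ / (1.08×10⁻⁴ × 0.736) = 84.4 m/s
Converting: 84.4 m/s × 3.6 = 304 km/h

304 km/h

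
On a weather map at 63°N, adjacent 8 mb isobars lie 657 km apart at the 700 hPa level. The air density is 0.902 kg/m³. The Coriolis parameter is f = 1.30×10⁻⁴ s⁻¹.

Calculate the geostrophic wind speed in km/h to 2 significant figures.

37 km/h

Pressure gradient: |∂P/∂n| = 800 Pa / 657000 m = 1.22×10⁻³ Pa/m
Geostrophic balance (pressure-gradient force = Coriolis force):
V_g = (1/(fρ)) |∂P/∂n| = 1.22×10⁻³ / (1.30×10⁻⁴ × 0.902) = 10.4 m/s
Converting: 10.4 m/s × 3.6 = 37 km/h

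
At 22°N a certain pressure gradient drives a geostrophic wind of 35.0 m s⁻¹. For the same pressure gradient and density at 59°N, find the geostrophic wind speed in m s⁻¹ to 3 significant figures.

15.3 m s⁻¹

With the same pressure gradient and density, V_g ∝ 1/f ∝ 1/sin φ.
V₂ = V₁ · sin φ₁ / sin φ₂ = 35.0 × sin 22° / sin 59°
V₂ = 35.0 × 0.3746/0.8572 = 15.3 m s⁻¹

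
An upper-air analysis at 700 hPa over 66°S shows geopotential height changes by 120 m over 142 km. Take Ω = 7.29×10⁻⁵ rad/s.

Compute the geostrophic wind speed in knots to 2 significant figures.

Coriolis parameter at 66°S:
f = 2Ω sin φ = 2 × 7.29×10⁻⁵ × sin 66° = 1.33×10⁻⁴ s⁻¹
Height gradient: |∂Z/∂n| = 120 m / 142000 m = 8.45×10⁻⁴
On a pressure surface, geostrophic balance gives V_g = (g/f)|∂Z/∂n|:
V_g = 9.81 × 8.45×10⁻⁴ / 1.33×10⁻⁴ = 62.2 m/s
Converting: 62.2 m/s × 1.944 = 120 knots

120 knots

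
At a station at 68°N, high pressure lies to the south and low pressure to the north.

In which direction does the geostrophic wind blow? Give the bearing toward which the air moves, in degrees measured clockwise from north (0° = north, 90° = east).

The pressure-gradient force points toward the north (bearing 000°).
Geostrophic balance: in the Northern Hemisphere the Coriolis force deflects motion to the right, so the geostrophic wind blows 90° to the right of the pressure-gradient force (low pressure on the left).
Rotating 000° by 90° clockwise gives 090° — the wind blows toward the east.

090°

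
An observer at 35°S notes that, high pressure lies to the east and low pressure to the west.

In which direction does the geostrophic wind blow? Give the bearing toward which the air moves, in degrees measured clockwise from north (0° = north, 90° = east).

180°

The pressure-gradient force points toward the west (bearing 270°).
Geostrophic balance: in the Southern Hemisphere the Coriolis force deflects motion to the left, so the geostrophic wind blows 90° to the left of the pressure-gradient force (low pressure on the right).
Rotating 270° by 90° counterclockwise gives 180° — the wind blows toward the south.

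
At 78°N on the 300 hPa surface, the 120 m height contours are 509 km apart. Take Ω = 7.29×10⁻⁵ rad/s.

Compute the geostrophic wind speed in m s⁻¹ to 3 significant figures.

Coriolis parameter at 78°N:
f = 2Ω sin φ = 2 × 7.29×10⁻⁵ × sin 78° = 1.43×10⁻⁴ s⁻¹
Height gradient: |∂Z/∂n| = 120 m / 509000 m = 2.36×10⁻⁴
On a pressure surface, geostrophic balance gives V_g = (g/f)|∂Z/∂n|:
V_g = 9.81 × 2.36×10⁻⁴ / 1.43×10⁻⁴ = 16.2 m/s

16.2 m s⁻¹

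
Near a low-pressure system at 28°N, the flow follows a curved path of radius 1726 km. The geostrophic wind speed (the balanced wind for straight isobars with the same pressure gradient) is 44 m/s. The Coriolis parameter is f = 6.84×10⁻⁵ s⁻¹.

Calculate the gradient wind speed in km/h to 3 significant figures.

123 km/h

Around a low, centrifugal force acts outward with Coriolis, so pressure-gradient force balances both:
(1/ρ)|∂P/∂n| = fV + V²/R  →  V² + fR·V − fR·V_g = 0
With fR = 6.84×10⁻⁵ × 1726×10³ m = 118 m/s:
V = [−fR + √((fR)² + 4 fR V_g)]/2 = [−118 + √(118² + 4×118×44)]/2 = 34.1 m/s
Subgeostrophic (V < V_g = 44 m/s), as expected around a low.
Converting: 34.1 m/s × 3.6 = 123 km/h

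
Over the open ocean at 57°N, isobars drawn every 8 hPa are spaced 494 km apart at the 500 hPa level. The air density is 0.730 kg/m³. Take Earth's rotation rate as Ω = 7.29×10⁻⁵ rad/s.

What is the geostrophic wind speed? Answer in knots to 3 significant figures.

35.3 knots

Coriolis parameter at 57°N:
f = 2Ω sin φ = 2 × 7.29×10⁻⁵ × sin 57° = 1.22×10⁻⁴ s⁻¹
Pressure gradient: |∂P/∂n| = 800 Pa / 494000 m = 1.62×10⁻³ Pa/m
Geostrophic balance (pressure-gradient force = Coriolis force):
V_g = (1/(fρ)) |∂P/∂n| = 1.62×10⁻³ / (1.22×10⁻⁴ × 0.730) = 18.1 m/s
Converting: 18.1 m/s × 1.944 = 35.3 knots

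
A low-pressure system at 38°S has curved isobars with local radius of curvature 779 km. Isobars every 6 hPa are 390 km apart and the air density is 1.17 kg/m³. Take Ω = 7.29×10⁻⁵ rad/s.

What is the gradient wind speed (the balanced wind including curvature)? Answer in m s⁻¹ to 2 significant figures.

12 m s⁻¹

Coriolis parameter at 38°S:
f = 2Ω sin φ = 2 × 7.29×10⁻⁵ × sin 38° = 8.98×10⁻⁵ s⁻¹
Pressure gradient: |∂P/∂n| = 600 Pa / 390000 m = 1.54×10⁻³ Pa/m
Geostrophic speed: V_g = |∂P/∂n|/(fρ) = 1.54×10⁻³/(8.98×10⁻⁵ × 1.17) = 14.6 m/s
Around a low, centrifugal force acts outward with Coriolis, so pressure-gradient force balances both:
(1/ρ)|∂P/∂n| = fV + V²/R  →  V² + fR·V − fR·V_g = 0
With fR = 8.98×10⁻⁵ × 779×10³ m = 69.9 m/s:
V = [−fR + √((fR)² + 4 fR V_g)]/2 = [−69.9 + √(69.9² + 4×69.9×14.6)]/2 = 12.4 m/s
Subgeostrophic (V < V_g = 14.6 m/s), as expected around a low.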